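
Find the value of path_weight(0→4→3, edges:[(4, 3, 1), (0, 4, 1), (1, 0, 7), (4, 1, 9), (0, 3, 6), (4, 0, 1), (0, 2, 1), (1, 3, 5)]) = w(0→4)=1 + w(4→3)=1
= 2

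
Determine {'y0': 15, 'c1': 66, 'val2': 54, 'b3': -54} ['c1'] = 66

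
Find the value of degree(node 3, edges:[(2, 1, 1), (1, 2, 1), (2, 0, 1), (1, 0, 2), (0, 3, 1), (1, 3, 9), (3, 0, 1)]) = 3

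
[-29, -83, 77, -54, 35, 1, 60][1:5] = [-83, 77, -54, 35]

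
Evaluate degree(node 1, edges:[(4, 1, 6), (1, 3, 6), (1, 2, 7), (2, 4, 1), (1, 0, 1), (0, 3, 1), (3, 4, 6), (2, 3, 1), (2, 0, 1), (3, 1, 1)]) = incident: (4,1), (1,3), (1,2), (1,0), (3,1)
= 5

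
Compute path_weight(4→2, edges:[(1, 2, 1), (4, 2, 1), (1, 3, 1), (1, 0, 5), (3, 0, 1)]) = w(4→2)=1
= 1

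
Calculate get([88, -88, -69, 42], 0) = 88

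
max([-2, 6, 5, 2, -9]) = 6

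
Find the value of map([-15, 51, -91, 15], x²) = [225, 2601, 8281, 225]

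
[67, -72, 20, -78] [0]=67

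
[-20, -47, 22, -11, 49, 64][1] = -47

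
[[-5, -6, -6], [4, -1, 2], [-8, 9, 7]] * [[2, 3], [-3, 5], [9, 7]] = C[0][0] = (-5)*(2) + (-6)*(-3) + (-6)*(9) = -46
C[0][1] = (-5)*(3) + (-6)*(5) + (-6)*(7) = -87
C[1][0] = (4)*(2) + (-1)*(-3) + (2)*(9) = 29
C[1][1] = (4)*(3) + (-1)*(5) + (2)*(7) = 21
C[2][0] = (-8)*(2) + (9)*(-3) + (7)*(9) = 20
C[2][1] = (-8)*(3) + (9)*(5) + (7)*(7) = 70
= [[-46, -87], [29, 21], [20, 70]]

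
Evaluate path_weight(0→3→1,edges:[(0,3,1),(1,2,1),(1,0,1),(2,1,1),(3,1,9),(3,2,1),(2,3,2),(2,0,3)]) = w(0→3)=1 + w(3→1)=9
= 10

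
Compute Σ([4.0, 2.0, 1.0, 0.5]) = 4.0 + 2.0 + 1.0 + 0.5
= 7.5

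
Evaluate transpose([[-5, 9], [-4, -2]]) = [[-5, -4], [9, -2]]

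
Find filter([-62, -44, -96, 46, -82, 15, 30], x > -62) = [-44, 46, 15, 30]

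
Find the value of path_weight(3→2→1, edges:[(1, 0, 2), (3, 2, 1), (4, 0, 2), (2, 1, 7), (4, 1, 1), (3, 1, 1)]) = w(3→2)=1 + w(2→1)=7
= 8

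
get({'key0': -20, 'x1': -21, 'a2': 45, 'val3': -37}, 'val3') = -37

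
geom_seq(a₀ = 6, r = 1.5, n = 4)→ [6.0, 9.0, 13.5, 20.25]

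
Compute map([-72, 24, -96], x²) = (-72)²=5184, (24)²=576, (-96)²=9216
= [5184, 576, 9216]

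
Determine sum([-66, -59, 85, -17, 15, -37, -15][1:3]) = 26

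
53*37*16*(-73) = -2290448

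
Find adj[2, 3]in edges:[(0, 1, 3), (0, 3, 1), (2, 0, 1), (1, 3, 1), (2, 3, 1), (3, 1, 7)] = 1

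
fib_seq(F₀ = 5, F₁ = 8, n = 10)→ [5, 8, 13, 21, 34, 55, 89, 144, 233, 377]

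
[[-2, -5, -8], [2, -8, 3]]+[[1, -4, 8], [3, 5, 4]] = [[-1, -9, 0], [5, -3, 7]]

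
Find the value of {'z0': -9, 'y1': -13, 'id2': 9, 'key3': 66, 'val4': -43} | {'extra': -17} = {'z0': -9, 'y1': -13, 'id2': 9, 'key3': 66, 'val4': -43, 'extra': -17}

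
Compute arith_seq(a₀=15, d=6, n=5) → a_0 = 15 + 0*6 = 15
a_1 = 15 + 1*6 = 21
a_2 = 15 + 2*6 = 27
...
= [15, 21, 27, 33, 39]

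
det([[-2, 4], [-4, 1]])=(-2)*(1) - (4)*(-4)
= 14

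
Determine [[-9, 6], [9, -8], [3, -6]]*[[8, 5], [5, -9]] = [[-42, -99], [32, 117], [-6, 69]]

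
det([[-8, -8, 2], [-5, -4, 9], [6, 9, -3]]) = (1)*(-8)*det([[-4, 9], [9, -3]]) + (-1)*(-8)*det([[-5, 9], [6, -3]]) + (1)*(2)*det([[-5, -4], [6, 9]])
= 552 + -312 + -42
= 198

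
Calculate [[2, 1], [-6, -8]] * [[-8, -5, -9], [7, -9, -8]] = [[-9, -19, -26], [-8, 102, 118]]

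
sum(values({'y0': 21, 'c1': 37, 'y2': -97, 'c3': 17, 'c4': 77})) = 21 + 37 + (-97) + 17 + 77
= 55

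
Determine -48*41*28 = -55104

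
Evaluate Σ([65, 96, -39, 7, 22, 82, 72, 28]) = 333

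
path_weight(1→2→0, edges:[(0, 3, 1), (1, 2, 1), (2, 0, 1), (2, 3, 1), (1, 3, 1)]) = 2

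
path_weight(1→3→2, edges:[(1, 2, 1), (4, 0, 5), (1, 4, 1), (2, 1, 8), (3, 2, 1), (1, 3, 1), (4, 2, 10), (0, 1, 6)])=w(1→3)=1 + w(3→2)=1
= 2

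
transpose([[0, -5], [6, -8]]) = [[0, 6], [-5, -8]]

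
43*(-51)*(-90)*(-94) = -18552780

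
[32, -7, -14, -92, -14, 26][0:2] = [32, -7]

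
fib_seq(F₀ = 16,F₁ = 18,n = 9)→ F_2 = F_1 + F_0 = 34
F_3 = F_2 + F_1 = 52
F_4 = F_3 + F_2 = 86
...
= [16, 18, 34, 52, 86, 138, 224, 362, 586]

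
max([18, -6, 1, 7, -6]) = 18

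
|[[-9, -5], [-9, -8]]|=(-9)*(-8) - (-5)*(-9)
= 27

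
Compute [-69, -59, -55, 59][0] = -69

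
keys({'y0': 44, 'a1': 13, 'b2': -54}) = ['y0', 'a1', 'b2']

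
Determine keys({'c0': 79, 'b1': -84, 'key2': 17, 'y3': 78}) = ['c0', 'b1', 'key2', 'y3']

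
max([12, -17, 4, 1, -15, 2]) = 12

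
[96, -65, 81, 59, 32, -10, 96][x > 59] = [96, 81, 96]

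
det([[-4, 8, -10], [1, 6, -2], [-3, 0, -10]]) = 188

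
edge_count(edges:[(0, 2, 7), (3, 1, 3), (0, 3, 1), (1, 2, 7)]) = 4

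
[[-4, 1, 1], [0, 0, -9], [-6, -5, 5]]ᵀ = [[-4, 0, -6], [1, 0, -5], [1, -9, 5]]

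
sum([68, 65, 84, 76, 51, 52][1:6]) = 328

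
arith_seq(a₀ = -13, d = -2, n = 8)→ a_0 = -13 + 0*-2 = -13
a_1 = -13 + 1*-2 = -15
a_2 = -13 + 2*-2 = -17
...
= [-13, -15, -17, -19, -21, -23, -25, -27]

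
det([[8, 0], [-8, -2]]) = -16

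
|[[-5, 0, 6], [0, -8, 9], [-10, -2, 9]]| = -210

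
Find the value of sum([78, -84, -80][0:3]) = slice → [78, -84, -80]
78 + (-84) + (-80)
= -86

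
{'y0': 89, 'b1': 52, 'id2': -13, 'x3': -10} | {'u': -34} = {'y0': 89, 'b1': 52, 'id2': -13, 'x3': -10, 'u': -34}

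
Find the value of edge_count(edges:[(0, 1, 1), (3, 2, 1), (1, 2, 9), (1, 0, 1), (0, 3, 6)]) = 5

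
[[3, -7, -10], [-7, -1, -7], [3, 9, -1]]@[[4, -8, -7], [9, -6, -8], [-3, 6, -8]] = [[-21, -42, 115], [-16, 20, 113], [96, -84, -85]]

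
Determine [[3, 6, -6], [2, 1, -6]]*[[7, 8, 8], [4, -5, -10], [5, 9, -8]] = C[0][0] = (3)*(7) + (6)*(4) + (-6)*(5) = 15
C[0][1] = (3)*(8) + (6)*(-5) + (-6)*(9) = -60
C[0][2] = (3)*(8) + (6)*(-10) + (-6)*(-8) = 12
C[1][0] = (2)*(7) + (1)*(4) + (-6)*(5) = -12
C[1][1] = (2)*(8) + (1)*(-5) + (-6)*(9) = -43
C[1][2] = (2)*(8) + (1)*(-10) + (-6)*(-8) = 54
= [[15, -60, 12], [-12, -43, 54]]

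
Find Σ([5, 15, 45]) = 5 + 15 + 45
= 65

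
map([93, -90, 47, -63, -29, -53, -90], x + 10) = 93+10=103, -90+10=-80, 47+10=57, -63+10=-53, -29+10=-19, -53+10=-43, -90+10=-80
= [103, -80, 57, -53, -19, -43, -80]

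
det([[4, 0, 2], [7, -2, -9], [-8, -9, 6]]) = -530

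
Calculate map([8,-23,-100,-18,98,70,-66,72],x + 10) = 8+10=18, -23+10=-13, -100+10=-90, -18+10=-8, 98+10=108, 70+10=80, -66+10=-56, 72+10=82
= [18, -13, -90, -8, 108, 80, -56, 82]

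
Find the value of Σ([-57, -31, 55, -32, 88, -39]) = (-57) + (-31) + 55 + (-32) + 88 + (-39)
= -16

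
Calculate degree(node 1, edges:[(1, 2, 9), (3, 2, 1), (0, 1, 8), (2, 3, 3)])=2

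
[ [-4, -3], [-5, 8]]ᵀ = [[-4, -5], [-3, 8]]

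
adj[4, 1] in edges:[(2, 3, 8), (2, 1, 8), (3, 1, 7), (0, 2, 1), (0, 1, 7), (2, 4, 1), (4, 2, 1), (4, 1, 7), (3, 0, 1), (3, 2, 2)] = 7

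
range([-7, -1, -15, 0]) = 15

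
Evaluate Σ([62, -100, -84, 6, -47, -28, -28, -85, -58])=62 + (-100) + (-84) + 6 + (-47) + (-28) + (-28) + (-85) + (-58)
= -362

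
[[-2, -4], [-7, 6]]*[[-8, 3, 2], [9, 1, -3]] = [[-20, -10, 8], [110, -15, -32]]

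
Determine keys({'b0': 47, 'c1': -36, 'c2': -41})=['b0', 'c1', 'c2']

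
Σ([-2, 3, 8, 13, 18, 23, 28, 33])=(-2) + 3 + 8 + 13 + 18 + 23 + 28 + 33
= 124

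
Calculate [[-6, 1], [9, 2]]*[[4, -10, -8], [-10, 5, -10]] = C[0][0] = (-6)*(4) + (1)*(-10) = -34
C[0][1] = (-6)*(-10) + (1)*(5) = 65
C[0][2] = (-6)*(-8) + (1)*(-10) = 38
C[1][0] = (9)*(4) + (2)*(-10) = 16
C[1][1] = (9)*(-10) + (2)*(5) = -80
C[1][2] = (9)*(-8) + (2)*(-10) = -92
= [[-34, 65, 38], [16, -80, -92]]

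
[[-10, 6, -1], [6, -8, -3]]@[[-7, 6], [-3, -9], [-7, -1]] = C[0][0] = (-10)*(-7) + (6)*(-3) + (-1)*(-7) = 59
C[0][1] = (-10)*(6) + (6)*(-9) + (-1)*(-1) = -113
C[1][0] = (6)*(-7) + (-8)*(-3) + (-3)*(-7) = 3
C[1][1] = (6)*(6) + (-8)*(-9) + (-3)*(-1) = 111
= [[59, -113], [3, 111]]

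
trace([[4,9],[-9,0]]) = 4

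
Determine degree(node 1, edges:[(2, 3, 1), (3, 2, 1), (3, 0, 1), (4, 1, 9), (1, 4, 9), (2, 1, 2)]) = 3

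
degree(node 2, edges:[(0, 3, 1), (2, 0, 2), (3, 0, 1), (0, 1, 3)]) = 1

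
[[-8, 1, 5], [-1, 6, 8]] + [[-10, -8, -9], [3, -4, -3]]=[[-18, -7, -4], [2, 2, 5]]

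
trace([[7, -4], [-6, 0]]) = diagonal: 7 + 0
= 7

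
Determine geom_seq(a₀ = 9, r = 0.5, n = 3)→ a_0 = 9*0.5^0 = 9.0
a_1 = 9*0.5^1 = 4.5
a_2 = 9*0.5^2 = 2.25
= [9.0, 4.5, 2.25]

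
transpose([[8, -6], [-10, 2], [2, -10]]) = [[8, -10, 2], [-6, 2, -10]]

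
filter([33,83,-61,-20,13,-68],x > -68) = [33, 83, -61, -20, 13]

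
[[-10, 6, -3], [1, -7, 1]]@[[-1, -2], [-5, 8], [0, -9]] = C[0][0] = (-10)*(-1) + (6)*(-5) + (-3)*(0) = -20
C[0][1] = (-10)*(-2) + (6)*(8) + (-3)*(-9) = 95
C[1][0] = (1)*(-1) + (-7)*(-5) + (1)*(0) = 34
C[1][1] = (1)*(-2) + (-7)*(8) + (1)*(-9) = -67
= [[-20, 95], [34, -67]]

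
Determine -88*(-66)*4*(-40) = -929280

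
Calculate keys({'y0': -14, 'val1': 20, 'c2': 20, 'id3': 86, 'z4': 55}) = ['y0', 'val1', 'c2', 'id3', 'z4']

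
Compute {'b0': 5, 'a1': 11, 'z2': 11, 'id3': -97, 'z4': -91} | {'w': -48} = {'b0': 5, 'a1': 11, 'z2': 11, 'id3': -97, 'z4': -91, 'w': -48}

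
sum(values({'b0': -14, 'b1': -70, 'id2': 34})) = -50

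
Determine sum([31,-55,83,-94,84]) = 31 + (-55) + 83 + (-94) + 84
= 49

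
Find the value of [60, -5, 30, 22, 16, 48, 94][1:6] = [-5, 30, 22, 16, 48]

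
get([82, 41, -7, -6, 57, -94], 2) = -7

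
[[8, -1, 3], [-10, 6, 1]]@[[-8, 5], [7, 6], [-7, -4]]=C[0][0] = (8)*(-8) + (-1)*(7) + (3)*(-7) = -92
C[0][1] = (8)*(5) + (-1)*(6) + (3)*(-4) = 22
C[1][0] = (-10)*(-8) + (6)*(7) + (1)*(-7) = 115
C[1][1] = (-10)*(5) + (6)*(6) + (1)*(-4) = -18
= [[-92, 22], [115, -18]]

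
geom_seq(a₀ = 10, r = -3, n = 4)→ a_0 = 10*(-3)^0 = 10
a_1 = 10*(-3)^1 = -30
a_2 = 10*(-3)^2 = 90
...
= [10, -30, 90, -270]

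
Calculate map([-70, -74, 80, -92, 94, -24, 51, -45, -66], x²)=[4900, 5476, 6400, 8464, 8836, 576, 2601, 2025, 4356]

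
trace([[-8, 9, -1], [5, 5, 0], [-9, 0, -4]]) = -7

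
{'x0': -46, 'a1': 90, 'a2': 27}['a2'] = 27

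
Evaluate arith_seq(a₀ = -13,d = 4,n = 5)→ [-13, -9, -5, -1, 3]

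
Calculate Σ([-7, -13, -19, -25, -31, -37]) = (-7) + (-13) + (-19) + (-25) + (-31) + (-37)
= -132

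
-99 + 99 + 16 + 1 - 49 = -32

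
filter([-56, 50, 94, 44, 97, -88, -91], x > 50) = [94, 97]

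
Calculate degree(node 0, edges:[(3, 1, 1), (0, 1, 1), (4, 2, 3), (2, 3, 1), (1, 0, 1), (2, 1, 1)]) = incident: (0,1), (1,0)
= 2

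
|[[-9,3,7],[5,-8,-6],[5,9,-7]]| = -380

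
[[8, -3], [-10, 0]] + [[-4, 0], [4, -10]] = [[4, -3], [-6, -10]]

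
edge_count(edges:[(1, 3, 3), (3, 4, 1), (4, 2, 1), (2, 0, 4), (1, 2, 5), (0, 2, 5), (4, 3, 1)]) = 7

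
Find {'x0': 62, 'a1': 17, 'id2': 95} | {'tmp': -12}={'x0': 62, 'a1': 17, 'id2': 95, 'tmp': -12}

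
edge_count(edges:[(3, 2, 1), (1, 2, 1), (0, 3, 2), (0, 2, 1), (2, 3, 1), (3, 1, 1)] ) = 6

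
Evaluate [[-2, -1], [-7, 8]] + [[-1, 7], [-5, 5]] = [[-3, 6], [-12, 13]]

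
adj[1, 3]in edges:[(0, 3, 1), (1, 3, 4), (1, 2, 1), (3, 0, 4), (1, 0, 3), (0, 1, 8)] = 4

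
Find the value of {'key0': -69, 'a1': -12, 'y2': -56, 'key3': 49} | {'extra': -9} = {'key0': -69, 'a1': -12, 'y2': -56, 'key3': 49, 'extra': -9}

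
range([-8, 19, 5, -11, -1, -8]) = 30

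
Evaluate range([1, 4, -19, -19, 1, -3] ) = 23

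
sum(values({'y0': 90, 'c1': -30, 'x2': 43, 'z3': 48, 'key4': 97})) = 90 + (-30) + 43 + 48 + 97
= 248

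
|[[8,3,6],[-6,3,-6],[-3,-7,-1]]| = (1)*(8)*det([[3, -6], [-7, -1]]) + (-1)*(3)*det([[-6, -6], [-3, -1]]) + (1)*(6)*det([[-6, 3], [-3, -7]])
= -360 + 36 + 306
= -18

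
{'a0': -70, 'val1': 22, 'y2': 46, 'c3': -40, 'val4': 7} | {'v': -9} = {'a0': -70, 'val1': 22, 'y2': 46, 'c3': -40, 'val4': 7, 'v': -9}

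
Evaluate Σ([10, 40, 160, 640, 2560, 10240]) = 13650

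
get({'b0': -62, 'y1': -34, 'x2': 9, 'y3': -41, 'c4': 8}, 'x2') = 9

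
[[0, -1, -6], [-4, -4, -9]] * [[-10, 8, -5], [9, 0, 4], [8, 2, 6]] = C[0][0] = (0)*(-10) + (-1)*(9) + (-6)*(8) = -57
C[0][1] = (0)*(8) + (-1)*(0) + (-6)*(2) = -12
C[0][2] = (0)*(-5) + (-1)*(4) + (-6)*(6) = -40
C[1][0] = (-4)*(-10) + (-4)*(9) + (-9)*(8) = -68
C[1][1] = (-4)*(8) + (-4)*(0) + (-9)*(2) = -50
C[1][2] = (-4)*(-5) + (-4)*(4) + (-9)*(6) = -50
= [[-57, -12, -40], [-68, -50, -50]]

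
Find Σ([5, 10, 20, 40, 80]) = 5 + 10 + 20 + 40 + 80
= 155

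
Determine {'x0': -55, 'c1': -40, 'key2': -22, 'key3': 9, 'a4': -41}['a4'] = -41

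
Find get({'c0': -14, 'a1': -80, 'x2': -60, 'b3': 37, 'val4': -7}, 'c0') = -14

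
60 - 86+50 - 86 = -62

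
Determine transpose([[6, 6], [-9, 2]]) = [[6, -9], [6, 2]]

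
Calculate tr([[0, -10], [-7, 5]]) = diagonal: 0 + 5
= 5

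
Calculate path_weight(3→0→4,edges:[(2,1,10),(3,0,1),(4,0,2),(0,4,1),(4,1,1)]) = w(3→0)=1 + w(0→4)=1
= 2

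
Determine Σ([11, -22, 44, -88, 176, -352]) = 11 + -22 + 44 + -88 + 176 + -352
= -231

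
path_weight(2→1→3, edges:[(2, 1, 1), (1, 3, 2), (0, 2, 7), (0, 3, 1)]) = w(2→1)=1 + w(1→3)=2
= 3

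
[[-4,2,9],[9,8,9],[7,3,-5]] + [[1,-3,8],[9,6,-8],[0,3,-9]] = [[-3, -1, 17], [18, 14, 1], [7, 6, -14]]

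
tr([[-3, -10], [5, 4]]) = diagonal: (-3) + 4
= 1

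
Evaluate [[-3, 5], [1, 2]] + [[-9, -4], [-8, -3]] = [[-12, 1], [-7, -1]]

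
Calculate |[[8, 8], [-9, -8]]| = (8)*(-8) - (8)*(-9)
= 8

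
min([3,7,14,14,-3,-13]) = -13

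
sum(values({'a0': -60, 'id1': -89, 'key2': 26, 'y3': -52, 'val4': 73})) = -102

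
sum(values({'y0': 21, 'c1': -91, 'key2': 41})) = -29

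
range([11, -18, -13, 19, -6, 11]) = 37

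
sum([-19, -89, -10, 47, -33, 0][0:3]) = -118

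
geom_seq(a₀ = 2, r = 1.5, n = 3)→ a_0 = 2*1.5^0 = 2.0
a_1 = 2*1.5^1 = 3.0
a_2 = 2*1.5^2 = 4.5
= [2.0, 3.0, 4.5]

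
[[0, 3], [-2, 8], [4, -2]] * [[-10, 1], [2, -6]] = C[0][0] = (0)*(-10) + (3)*(2) = 6
C[0][1] = (0)*(1) + (3)*(-6) = -18
C[1][0] = (-2)*(-10) + (8)*(2) = 36
C[1][1] = (-2)*(1) + (8)*(-6) = -50
C[2][0] = (4)*(-10) + (-2)*(2) = -44
C[2][1] = (4)*(1) + (-2)*(-6) = 16
= [[6, -18], [36, -50], [-44, 16]]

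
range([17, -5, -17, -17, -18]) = 35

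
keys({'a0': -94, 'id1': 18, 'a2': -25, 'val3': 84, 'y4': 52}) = ['a0', 'id1', 'a2', 'val3', 'y4']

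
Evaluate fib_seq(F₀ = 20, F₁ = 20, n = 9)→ F_2 = F_1 + F_0 = 40
F_3 = F_2 + F_1 = 60
F_4 = F_3 + F_2 = 100
...
= [20, 20, 40, 60, 100, 160, 260, 420, 680]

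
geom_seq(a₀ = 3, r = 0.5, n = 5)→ a_0 = 3*0.5^0 = 3.0
a_1 = 3*0.5^1 = 1.5
a_2 = 3*0.5^2 = 0.75
...
= [3.0, 1.5, 0.75, 0.375, 0.1875]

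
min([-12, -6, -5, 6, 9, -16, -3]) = -16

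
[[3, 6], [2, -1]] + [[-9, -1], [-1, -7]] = [[-6, 5], [1, -8]]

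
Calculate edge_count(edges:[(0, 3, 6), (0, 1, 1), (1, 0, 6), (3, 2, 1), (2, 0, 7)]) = 5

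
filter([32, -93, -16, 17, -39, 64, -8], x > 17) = keep x where x > 17: 32✓, -93✗, -16✗, 17✗, -39✗, 64✓, -8✗
= [32, 64]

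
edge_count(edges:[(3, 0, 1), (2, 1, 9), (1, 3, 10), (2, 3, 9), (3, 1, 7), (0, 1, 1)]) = 6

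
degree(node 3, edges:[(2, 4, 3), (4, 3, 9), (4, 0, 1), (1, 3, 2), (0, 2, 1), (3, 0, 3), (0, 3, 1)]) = 4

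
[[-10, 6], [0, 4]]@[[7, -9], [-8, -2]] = C[0][0] = (-10)*(7) + (6)*(-8) = -118
C[0][1] = (-10)*(-9) + (6)*(-2) = 78
C[1][0] = (0)*(7) + (4)*(-8) = -32
C[1][1] = (0)*(-9) + (4)*(-2) = -8
= [[-118, 78], [-32, -8]]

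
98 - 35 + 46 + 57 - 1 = 165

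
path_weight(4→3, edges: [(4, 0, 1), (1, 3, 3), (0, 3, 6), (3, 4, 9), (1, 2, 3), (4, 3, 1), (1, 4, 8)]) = 1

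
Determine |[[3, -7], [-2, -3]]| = -23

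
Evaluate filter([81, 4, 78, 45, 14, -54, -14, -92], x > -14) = keep x where x > -14: 81✓, 4✓, 78✓, 45✓, 14✓, -54✗, -14✗, -92✗
= [81, 4, 78, 45, 14]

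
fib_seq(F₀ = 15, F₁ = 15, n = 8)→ F_2 = F_1 + F_0 = 30
F_3 = F_2 + F_1 = 45
F_4 = F_3 + F_2 = 75
...
= [15, 15, 30, 45, 75, 120, 195, 315]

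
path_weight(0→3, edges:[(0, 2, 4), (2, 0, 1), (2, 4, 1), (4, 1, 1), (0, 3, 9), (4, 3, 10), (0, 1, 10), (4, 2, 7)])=9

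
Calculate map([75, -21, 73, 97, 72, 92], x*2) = 75*2=150, -21*2=-42, 73*2=146, 97*2=194, 72*2=144, 92*2=184
= [150, -42, 146, 194, 144, 184]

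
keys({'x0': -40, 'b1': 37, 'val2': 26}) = ['x0', 'b1', 'val2']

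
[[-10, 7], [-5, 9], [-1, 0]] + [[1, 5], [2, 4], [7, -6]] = [[-9, 12], [-3, 13], [6, -6]]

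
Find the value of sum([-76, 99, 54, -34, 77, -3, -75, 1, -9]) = (-76) + 99 + 54 + (-34) + 77 + (-3) + (-75) + 1 + (-9)
= 34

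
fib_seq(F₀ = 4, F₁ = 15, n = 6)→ F_2 = F_1 + F_0 = 19
F_3 = F_2 + F_1 = 34
F_4 = F_3 + F_2 = 53
...
= [4, 15, 19, 34, 53, 87]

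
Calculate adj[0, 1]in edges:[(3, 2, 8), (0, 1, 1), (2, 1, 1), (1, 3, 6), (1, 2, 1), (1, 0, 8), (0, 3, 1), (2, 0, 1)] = 1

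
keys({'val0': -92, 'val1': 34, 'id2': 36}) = ['val0', 'val1', 'id2']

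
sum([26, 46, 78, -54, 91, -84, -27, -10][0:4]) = slice → [26, 46, 78, -54]
26 + 46 + 78 + (-54)
= 96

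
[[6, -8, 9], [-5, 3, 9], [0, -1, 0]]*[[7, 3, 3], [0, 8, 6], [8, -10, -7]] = [[114, -136, -93], [37, -81, -60], [0, -8, -6]]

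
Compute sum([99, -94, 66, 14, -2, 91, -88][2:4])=slice → [66, 14]
66 + 14
= 80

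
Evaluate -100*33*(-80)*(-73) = -19272000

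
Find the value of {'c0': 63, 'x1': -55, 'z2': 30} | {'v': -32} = {'c0': 63, 'x1': -55, 'z2': 30, 'v': -32}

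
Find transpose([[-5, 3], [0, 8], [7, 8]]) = [[-5, 0, 7], [3, 8, 8]]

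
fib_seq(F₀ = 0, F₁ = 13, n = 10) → F_2 = F_1 + F_0 = 13
F_3 = F_2 + F_1 = 26
F_4 = F_3 + F_2 = 39
...
= [0, 13, 13, 26, 39, 65, 104, 169, 273, 442]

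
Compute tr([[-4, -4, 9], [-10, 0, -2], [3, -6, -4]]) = -8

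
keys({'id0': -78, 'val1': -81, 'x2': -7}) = ['id0', 'val1', 'x2']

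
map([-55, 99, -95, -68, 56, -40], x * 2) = [-110, 198, -190, -136, 112, -80]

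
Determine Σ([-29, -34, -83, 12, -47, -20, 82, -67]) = -186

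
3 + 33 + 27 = 63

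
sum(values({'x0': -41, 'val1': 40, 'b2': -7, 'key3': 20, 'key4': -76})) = (-41) + 40 + (-7) + 20 + (-76)
= -64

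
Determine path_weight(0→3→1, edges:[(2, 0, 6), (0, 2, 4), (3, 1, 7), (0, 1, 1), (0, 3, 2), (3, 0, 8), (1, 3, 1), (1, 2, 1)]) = w(0→3)=2 + w(3→1)=7
= 9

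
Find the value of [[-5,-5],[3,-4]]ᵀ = [[-5, 3], [-5, -4]]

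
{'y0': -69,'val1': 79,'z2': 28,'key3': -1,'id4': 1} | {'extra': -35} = {'y0': -69, 'val1': 79, 'z2': 28, 'key3': -1, 'id4': 1, 'extra': -35}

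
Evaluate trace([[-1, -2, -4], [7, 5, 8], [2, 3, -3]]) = diagonal: (-1) + 5 + (-3)
= 1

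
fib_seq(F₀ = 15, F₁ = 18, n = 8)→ F_2 = F_1 + F_0 = 33
F_3 = F_2 + F_1 = 51
F_4 = F_3 + F_2 = 84
...
= [15, 18, 33, 51, 84, 135, 219, 354]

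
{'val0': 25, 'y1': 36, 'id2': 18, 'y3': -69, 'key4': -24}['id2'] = 18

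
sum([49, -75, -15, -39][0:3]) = -41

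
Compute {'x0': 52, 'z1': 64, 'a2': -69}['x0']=52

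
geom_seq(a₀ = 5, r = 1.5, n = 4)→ [5.0, 7.5, 11.25, 16.875]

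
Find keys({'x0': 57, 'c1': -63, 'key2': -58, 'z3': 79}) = ['x0', 'c1', 'key2', 'z3']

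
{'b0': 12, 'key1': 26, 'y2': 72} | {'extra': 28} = {'b0': 12, 'key1': 26, 'y2': 72, 'extra': 28}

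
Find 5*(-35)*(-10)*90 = 157500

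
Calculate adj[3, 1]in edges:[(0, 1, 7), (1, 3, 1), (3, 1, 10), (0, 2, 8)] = 10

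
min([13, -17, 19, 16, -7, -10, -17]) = -17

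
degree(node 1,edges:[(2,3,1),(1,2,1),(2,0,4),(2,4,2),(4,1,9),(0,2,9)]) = 2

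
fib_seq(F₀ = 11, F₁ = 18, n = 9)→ [11, 18, 29, 47, 76, 123, 199, 322, 521]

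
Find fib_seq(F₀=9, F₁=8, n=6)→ F_2 = F_1 + F_0 = 17
F_3 = F_2 + F_1 = 25
F_4 = F_3 + F_2 = 42
...
= [9, 8, 17, 25, 42, 67]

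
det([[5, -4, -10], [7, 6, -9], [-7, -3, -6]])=(1)*(5)*det([[6, -9], [-3, -6]]) + (-1)*(-4)*det([[7, -9], [-7, -6]]) + (1)*(-10)*det([[7, 6], [-7, -3]])
= -315 + -420 + -210
= -945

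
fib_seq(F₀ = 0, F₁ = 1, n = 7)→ [0, 1, 1, 2, 3, 5, 8]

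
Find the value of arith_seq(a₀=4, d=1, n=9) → [4, 5, 6, 7, 8, 9, 10, 11, 12]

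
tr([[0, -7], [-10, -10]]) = diagonal: 0 + (-10)
= -10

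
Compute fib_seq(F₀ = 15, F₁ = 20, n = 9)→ [15, 20, 35, 55, 90, 145, 235, 380, 615]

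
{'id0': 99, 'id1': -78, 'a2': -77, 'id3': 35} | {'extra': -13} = {'id0': 99, 'id1': -78, 'a2': -77, 'id3': 35, 'extra': -13}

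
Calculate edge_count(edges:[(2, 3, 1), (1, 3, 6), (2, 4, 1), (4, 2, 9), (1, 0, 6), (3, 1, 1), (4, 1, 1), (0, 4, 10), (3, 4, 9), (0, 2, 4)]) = 10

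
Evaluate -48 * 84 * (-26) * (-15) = -1572480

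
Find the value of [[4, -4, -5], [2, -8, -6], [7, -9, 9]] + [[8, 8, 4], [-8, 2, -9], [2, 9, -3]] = [[12, 4, -1], [-6, -6, -15], [9, 0, 6]]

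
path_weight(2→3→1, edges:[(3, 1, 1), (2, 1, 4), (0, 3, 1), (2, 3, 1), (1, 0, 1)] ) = w(2→3)=1 + w(3→1)=1
= 2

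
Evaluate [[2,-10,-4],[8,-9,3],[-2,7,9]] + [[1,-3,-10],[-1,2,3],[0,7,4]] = [[3, -13, -14], [7, -7, 6], [-2, 14, 13]]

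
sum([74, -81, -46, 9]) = 74 + (-81) + (-46) + 9
= -44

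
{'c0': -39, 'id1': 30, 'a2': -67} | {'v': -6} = {'c0': -39, 'id1': 30, 'a2': -67, 'v': -6}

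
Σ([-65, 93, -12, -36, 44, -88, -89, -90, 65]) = -178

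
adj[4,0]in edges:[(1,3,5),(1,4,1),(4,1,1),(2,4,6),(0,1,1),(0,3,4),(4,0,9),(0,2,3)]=9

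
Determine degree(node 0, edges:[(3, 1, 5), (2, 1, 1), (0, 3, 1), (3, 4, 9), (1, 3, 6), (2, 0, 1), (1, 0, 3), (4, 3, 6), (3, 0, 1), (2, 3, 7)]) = incident: (0,3), (2,0), (1,0), (3,0)
= 4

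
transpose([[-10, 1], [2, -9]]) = [[-10, 2], [1, -9]]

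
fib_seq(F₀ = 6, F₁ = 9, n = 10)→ F_2 = F_1 + F_0 = 15
F_3 = F_2 + F_1 = 24
F_4 = F_3 + F_2 = 39
...
= [6, 9, 15, 24, 39, 63, 102, 165, 267, 432]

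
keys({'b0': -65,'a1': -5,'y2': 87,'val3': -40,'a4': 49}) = ['b0', 'a1', 'y2', 'val3', 'a4']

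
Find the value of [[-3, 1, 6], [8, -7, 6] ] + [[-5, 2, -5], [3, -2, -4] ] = [[-8, 3, 1], [11, -9, 2]]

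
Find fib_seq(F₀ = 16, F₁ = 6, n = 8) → F_2 = F_1 + F_0 = 22
F_3 = F_2 + F_1 = 28
F_4 = F_3 + F_2 = 50
...
= [16, 6, 22, 28, 50, 78, 128, 206]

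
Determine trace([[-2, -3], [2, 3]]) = 1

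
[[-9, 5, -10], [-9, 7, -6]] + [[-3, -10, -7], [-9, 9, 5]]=[[-12, -5, -17], [-18, 16, -1]]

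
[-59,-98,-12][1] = -98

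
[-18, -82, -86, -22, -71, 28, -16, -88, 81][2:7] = [-86, -22, -71, 28, -16]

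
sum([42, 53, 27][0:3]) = 122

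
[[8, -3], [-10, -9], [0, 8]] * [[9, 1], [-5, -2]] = C[0][0] = (8)*(9) + (-3)*(-5) = 87
C[0][1] = (8)*(1) + (-3)*(-2) = 14
C[1][0] = (-10)*(9) + (-9)*(-5) = -45
C[1][1] = (-10)*(1) + (-9)*(-2) = 8
C[2][0] = (0)*(9) + (8)*(-5) = -40
C[2][1] = (0)*(1) + (8)*(-2) = -16
= [[87, 14], [-45, 8], [-40, -16]]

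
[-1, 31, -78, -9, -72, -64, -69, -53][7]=-53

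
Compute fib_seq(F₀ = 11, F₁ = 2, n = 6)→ [11, 2, 13, 15, 28, 43]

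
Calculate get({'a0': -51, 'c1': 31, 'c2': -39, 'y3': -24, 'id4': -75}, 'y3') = -24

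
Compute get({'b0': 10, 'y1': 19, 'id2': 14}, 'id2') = 14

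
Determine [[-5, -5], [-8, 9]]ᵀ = [[-5, -8], [-5, 9]]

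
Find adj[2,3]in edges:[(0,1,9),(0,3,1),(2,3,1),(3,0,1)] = 1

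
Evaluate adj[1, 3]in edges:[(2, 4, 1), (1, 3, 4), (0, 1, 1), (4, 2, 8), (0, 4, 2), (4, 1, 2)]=4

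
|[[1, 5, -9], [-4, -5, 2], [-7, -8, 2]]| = 3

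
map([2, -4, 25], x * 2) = [4, -8, 50]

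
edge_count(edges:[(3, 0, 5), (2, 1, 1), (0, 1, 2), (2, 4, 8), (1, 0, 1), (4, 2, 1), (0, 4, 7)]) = 7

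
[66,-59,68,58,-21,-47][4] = -21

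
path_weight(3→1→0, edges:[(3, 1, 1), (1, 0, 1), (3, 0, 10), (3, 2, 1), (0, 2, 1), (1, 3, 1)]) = 2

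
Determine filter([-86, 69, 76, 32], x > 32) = keep x where x > 32: -86✗, 69✓, 76✓, 32✗
= [69, 76]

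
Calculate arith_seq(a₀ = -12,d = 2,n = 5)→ a_0 = -12 + 0*2 = -12
a_1 = -12 + 1*2 = -10
a_2 = -12 + 2*2 = -8
...
= [-12, -10, -8, -6, -4]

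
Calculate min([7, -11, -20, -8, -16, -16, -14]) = -20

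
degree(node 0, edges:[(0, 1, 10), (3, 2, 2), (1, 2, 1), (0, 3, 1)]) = incident: (0,1), (0,3)
= 2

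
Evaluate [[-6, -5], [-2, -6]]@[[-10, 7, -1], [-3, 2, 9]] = [[75, -52, -39], [38, -26, -52]]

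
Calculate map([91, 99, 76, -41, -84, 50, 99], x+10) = 91+10=101, 99+10=109, 76+10=86, -41+10=-31, -84+10=-74, 50+10=60, 99+10=109
= [101, 109, 86, -31, -74, 60, 109]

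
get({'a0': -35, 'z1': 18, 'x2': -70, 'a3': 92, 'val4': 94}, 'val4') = 94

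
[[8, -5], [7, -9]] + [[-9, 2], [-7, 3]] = [[-1, -3], [0, -6]]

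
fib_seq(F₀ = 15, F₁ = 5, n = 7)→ F_2 = F_1 + F_0 = 20
F_3 = F_2 + F_1 = 25
F_4 = F_3 + F_2 = 45
...
= [15, 5, 20, 25, 45, 70, 115]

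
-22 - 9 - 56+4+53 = -30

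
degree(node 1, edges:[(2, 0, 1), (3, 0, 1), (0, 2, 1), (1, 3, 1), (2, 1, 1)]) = 2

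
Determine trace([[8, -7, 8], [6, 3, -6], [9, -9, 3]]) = 14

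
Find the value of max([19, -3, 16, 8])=19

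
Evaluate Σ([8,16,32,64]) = 8 + 16 + 32 + 64
= 120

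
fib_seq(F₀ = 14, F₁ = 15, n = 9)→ [14, 15, 29, 44, 73, 117, 190, 307, 497]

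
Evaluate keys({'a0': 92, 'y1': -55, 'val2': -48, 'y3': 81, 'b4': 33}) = ['a0', 'y1', 'val2', 'y3', 'b4']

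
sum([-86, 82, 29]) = (-86) + 82 + 29
= 25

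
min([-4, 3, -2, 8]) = -4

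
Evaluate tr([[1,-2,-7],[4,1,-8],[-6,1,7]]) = diagonal: 1 + 1 + 7
= 9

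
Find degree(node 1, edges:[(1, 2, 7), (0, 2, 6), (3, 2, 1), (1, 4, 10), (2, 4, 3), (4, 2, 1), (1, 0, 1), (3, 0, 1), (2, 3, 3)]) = 3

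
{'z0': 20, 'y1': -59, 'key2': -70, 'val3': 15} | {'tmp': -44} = {'z0': 20, 'y1': -59, 'key2': -70, 'val3': 15, 'tmp': -44}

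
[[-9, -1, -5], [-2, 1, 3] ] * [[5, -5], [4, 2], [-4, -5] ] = [[-29, 68], [-18, -3]]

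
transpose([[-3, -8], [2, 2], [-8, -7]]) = [[-3, 2, -8], [-8, 2, -7]]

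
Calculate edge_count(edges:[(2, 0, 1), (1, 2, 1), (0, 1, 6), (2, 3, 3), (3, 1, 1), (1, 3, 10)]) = 6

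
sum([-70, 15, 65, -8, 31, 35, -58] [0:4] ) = 2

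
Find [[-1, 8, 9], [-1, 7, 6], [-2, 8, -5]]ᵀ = [[-1, -1, -2], [8, 7, 8], [9, 6, -5]]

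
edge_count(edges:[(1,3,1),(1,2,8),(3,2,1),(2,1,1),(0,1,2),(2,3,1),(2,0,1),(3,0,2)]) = 8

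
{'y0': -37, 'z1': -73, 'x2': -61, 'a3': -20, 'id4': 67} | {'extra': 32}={'y0': -37, 'z1': -73, 'x2': -61, 'a3': -20, 'id4': 67, 'extra': 32}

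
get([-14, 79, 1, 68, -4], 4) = -4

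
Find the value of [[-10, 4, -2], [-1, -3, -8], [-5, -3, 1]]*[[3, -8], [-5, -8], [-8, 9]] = [[-34, 30], [76, -40], [-8, 73]]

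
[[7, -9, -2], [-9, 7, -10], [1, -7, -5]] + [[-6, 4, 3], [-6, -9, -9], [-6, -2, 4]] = [[1, -5, 1], [-15, -2, -19], [-5, -9, -1]]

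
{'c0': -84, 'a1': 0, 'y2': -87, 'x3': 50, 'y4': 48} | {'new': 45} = {'c0': -84, 'a1': 0, 'y2': -87, 'x3': 50, 'y4': 48, 'new': 45}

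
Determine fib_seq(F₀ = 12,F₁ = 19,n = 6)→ [12, 19, 31, 50, 81, 131]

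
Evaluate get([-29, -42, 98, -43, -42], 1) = -42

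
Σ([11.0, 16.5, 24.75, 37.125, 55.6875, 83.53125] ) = 11.0 + 16.5 + 24.75 + 37.125 + 55.6875 + 83.53125
= 228.59375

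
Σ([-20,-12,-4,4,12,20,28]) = (-20) + (-12) + (-4) + 4 + 12 + 20 + 28
= 28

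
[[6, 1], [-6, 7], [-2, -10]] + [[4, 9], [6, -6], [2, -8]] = [[10, 10], [0, 1], [0, -18]]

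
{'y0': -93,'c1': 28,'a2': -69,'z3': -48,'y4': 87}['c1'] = 28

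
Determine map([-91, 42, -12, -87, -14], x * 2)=[-182, 84, -24, -174, -28]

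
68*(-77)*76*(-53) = 21090608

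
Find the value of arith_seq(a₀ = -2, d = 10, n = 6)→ a_0 = -2 + 0*10 = -2
a_1 = -2 + 1*10 = 8
a_2 = -2 + 2*10 = 18
...
= [-2, 8, 18, 28, 38, 48]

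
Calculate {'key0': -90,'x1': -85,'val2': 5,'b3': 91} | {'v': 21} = {'key0': -90, 'x1': -85, 'val2': 5, 'b3': 91, 'v': 21}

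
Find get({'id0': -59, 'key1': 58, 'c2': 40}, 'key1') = 58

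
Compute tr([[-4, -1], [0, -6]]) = -10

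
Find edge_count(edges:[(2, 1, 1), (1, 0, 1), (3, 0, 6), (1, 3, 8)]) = 4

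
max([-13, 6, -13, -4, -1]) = 6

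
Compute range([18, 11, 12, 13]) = 7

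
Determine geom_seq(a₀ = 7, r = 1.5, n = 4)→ [7.0, 10.5, 15.75, 23.625]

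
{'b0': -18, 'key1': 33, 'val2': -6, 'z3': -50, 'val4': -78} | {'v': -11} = {'b0': -18, 'key1': 33, 'val2': -6, 'z3': -50, 'val4': -78, 'v': -11}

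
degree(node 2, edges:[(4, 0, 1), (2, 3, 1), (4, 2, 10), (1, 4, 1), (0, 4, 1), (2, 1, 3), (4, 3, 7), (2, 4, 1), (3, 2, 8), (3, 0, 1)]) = 5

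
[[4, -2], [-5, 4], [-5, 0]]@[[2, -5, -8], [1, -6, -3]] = C[0][0] = (4)*(2) + (-2)*(1) = 6
C[0][1] = (4)*(-5) + (-2)*(-6) = -8
C[0][2] = (4)*(-8) + (-2)*(-3) = -26
C[1][0] = (-5)*(2) + (4)*(1) = -6
C[1][1] = (-5)*(-5) + (4)*(-6) = 1
C[1][2] = (-5)*(-8) + (4)*(-3) = 28
... (3 more cells)
= [[6, -8, -26], [-6, 1, 28], [-10, 25, 40]]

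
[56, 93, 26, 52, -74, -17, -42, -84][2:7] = [26, 52, -74, -17, -42]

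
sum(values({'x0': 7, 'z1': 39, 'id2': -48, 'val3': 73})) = 7 + 39 + (-48) + 73
= 71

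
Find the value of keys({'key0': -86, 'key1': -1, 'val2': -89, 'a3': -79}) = ['key0', 'key1', 'val2', 'a3']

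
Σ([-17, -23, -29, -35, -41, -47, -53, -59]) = (-17) + (-23) + (-29) + (-35) + (-41) + (-47) + (-53) + (-59)
= -304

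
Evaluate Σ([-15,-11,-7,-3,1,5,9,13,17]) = (-15) + (-11) + (-7) + (-3) + 1 + 5 + 9 + 13 + 17
= 9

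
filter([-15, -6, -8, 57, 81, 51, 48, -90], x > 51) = [57, 81]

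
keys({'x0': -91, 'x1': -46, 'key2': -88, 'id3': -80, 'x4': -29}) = ['x0', 'x1', 'key2', 'id3', 'x4']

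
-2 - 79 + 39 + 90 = 48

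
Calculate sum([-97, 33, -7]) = -71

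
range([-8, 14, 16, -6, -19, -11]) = 35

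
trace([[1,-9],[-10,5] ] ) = 6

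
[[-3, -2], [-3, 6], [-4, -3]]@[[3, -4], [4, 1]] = [[-17, 10], [15, 18], [-24, 13]]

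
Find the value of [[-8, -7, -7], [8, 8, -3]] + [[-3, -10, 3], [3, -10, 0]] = [[-11, -17, -4], [11, -2, -3]]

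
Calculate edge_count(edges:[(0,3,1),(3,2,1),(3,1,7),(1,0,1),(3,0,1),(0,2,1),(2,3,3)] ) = 7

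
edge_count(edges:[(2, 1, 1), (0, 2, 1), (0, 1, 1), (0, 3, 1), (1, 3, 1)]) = 5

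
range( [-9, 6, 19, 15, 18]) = 28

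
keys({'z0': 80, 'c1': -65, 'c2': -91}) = ['z0', 'c1', 'c2']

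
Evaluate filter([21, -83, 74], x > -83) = keep x where x > -83: 21✓, -83✗, 74✓
= [21, 74]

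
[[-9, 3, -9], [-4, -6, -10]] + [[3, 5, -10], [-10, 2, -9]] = [[-6, 8, -19], [-14, -4, -19]]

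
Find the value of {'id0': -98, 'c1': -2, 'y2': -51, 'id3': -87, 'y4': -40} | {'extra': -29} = {'id0': -98, 'c1': -2, 'y2': -51, 'id3': -87, 'y4': -40, 'extra': -29}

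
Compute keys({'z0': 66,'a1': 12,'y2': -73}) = ['z0', 'a1', 'y2']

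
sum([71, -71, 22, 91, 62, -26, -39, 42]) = 152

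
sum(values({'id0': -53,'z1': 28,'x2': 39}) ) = 14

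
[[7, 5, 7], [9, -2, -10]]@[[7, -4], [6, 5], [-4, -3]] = [[51, -24], [91, -16]]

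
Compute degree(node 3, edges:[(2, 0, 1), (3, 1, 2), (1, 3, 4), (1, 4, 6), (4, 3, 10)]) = 3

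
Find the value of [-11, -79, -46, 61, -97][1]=-79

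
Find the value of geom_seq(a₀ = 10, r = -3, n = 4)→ [10, -30, 90, -270]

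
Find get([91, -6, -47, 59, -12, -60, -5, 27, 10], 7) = 27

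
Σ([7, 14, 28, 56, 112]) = 217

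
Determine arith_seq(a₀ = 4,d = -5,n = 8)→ [4, -1, -6, -11, -16, -21, -26, -31]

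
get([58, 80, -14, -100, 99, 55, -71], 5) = 55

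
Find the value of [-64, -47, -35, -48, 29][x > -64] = [-47, -35, -48, 29]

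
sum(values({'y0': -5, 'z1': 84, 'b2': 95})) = (-5) + 84 + 95
= 174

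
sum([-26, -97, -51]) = -174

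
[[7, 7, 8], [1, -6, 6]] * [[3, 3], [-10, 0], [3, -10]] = [[-25, -59], [81, -57]]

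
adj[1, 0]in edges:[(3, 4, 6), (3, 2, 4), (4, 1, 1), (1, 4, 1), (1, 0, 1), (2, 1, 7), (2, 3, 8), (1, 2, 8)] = 1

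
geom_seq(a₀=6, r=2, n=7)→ a_0 = 6*2^0 = 6
a_1 = 6*2^1 = 12
a_2 = 6*2^2 = 24
...
= [6, 12, 24, 48, 96, 192, 384]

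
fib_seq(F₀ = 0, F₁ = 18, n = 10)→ F_2 = F_1 + F_0 = 18
F_3 = F_2 + F_1 = 36
F_4 = F_3 + F_2 = 54
...
= [0, 18, 18, 36, 54, 90, 144, 234, 378, 612]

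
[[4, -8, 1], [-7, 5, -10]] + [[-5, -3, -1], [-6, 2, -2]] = [[-1, -11, 0], [-13, 7, -12]]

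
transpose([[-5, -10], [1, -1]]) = [[-5, 1], [-10, -1]]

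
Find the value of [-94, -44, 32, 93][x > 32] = keep x where x > 32: -94✗, -44✗, 32✗, 93✓
= [93]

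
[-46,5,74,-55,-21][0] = -46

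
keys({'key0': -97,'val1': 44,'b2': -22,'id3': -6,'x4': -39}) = ['key0', 'val1', 'b2', 'id3', 'x4']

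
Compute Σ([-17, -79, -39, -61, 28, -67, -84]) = (-17) + (-79) + (-39) + (-61) + 28 + (-67) + (-84)
= -319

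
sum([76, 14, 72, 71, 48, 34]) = 76 + 14 + 72 + 71 + 48 + 34
= 315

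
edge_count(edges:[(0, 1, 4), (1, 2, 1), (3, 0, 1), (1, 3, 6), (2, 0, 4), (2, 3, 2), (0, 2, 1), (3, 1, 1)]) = 8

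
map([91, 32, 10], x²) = (91)²=8281, (32)²=1024, (10)²=100
= [8281, 1024, 100]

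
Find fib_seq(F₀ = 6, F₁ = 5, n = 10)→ F_2 = F_1 + F_0 = 11
F_3 = F_2 + F_1 = 16
F_4 = F_3 + F_2 = 27
...
= [6, 5, 11, 16, 27, 43, 70, 113, 183, 296]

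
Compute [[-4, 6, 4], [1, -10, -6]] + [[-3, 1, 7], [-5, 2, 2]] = [[-7, 7, 11], [-4, -8, -4]]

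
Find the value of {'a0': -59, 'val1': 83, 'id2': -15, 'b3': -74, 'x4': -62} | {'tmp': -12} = {'a0': -59, 'val1': 83, 'id2': -15, 'b3': -74, 'x4': -62, 'tmp': -12}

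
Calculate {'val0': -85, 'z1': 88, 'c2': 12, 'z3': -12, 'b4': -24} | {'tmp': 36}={'val0': -85, 'z1': 88, 'c2': 12, 'z3': -12, 'b4': -24, 'tmp': 36}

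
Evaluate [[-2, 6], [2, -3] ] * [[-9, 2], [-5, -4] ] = C[0][0] = (-2)*(-9) + (6)*(-5) = -12
C[0][1] = (-2)*(2) + (6)*(-4) = -28
C[1][0] = (2)*(-9) + (-3)*(-5) = -3
C[1][1] = (2)*(2) + (-3)*(-4) = 16
= [[-12, -28], [-3, 16]]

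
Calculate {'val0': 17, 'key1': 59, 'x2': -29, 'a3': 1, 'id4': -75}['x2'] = -29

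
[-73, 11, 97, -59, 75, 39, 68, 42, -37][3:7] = [-59, 75, 39, 68]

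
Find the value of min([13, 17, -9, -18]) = -18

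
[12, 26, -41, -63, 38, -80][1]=26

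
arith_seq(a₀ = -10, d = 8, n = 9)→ [-10, -2, 6, 14, 22, 30, 38, 46, 54]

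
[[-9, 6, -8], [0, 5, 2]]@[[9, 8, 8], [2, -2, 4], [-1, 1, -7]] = C[0][0] = (-9)*(9) + (6)*(2) + (-8)*(-1) = -61
C[0][1] = (-9)*(8) + (6)*(-2) + (-8)*(1) = -92
C[0][2] = (-9)*(8) + (6)*(4) + (-8)*(-7) = 8
C[1][0] = (0)*(9) + (5)*(2) + (2)*(-1) = 8
C[1][1] = (0)*(8) + (5)*(-2) + (2)*(1) = -8
C[1][2] = (0)*(8) + (5)*(4) + (2)*(-7) = 6
= [[-61, -92, 8], [8, -8, 6]]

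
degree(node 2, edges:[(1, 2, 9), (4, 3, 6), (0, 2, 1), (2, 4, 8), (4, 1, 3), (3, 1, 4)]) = 3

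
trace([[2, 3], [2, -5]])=-3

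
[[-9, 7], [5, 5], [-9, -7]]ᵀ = [[-9, 5, -9], [7, 5, -7]]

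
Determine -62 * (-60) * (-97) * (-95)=34279800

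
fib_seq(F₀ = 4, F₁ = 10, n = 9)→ [4, 10, 14, 24, 38, 62, 100, 162, 262]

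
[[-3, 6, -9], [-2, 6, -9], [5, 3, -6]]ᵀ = [[-3, -2, 5], [6, 6, 3], [-9, -9, -6]]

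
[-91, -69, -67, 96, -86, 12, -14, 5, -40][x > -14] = keep x where x > -14: -91✗, -69✗, -67✗, 96✓, -86✗, 12✓, -14✗, 5✓, -40✗
= [96, 12, 5]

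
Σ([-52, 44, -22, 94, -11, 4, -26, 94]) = (-52) + 44 + (-22) + 94 + (-11) + 4 + (-26) + 94
= 125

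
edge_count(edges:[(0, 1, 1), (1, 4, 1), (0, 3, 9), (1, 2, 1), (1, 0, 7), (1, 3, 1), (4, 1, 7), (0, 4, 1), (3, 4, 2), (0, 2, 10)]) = 10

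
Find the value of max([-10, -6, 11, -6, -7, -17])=11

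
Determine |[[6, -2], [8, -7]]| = -26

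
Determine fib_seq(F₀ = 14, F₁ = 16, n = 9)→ F_2 = F_1 + F_0 = 30
F_3 = F_2 + F_1 = 46
F_4 = F_3 + F_2 = 76
...
= [14, 16, 30, 46, 76, 122, 198, 320, 518]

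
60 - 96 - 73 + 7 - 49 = -151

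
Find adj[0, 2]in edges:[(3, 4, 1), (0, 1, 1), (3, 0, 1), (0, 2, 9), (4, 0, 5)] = 9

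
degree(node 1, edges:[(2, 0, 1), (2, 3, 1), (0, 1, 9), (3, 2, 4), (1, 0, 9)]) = 2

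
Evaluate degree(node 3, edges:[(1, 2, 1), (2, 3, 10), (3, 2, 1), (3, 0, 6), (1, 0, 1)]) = incident: (2,3), (3,2), (3,0)
= 3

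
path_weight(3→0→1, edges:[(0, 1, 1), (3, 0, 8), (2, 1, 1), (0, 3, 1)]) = w(3→0)=8 + w(0→1)=1
= 9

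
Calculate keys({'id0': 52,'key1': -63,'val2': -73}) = ['id0', 'key1', 'val2']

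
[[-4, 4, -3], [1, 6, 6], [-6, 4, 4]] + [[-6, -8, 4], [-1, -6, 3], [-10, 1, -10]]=[[-10, -4, 1], [0, 0, 9], [-16, 5, -6]]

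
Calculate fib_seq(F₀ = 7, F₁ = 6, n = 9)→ F_2 = F_1 + F_0 = 13
F_3 = F_2 + F_1 = 19
F_4 = F_3 + F_2 = 32
...
= [7, 6, 13, 19, 32, 51, 83, 134, 217]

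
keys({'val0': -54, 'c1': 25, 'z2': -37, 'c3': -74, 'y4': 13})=['val0', 'c1', 'z2', 'c3', 'y4']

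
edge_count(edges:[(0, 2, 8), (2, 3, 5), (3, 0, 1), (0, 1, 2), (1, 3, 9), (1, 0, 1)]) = 6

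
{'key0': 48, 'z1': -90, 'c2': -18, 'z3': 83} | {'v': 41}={'key0': 48, 'z1': -90, 'c2': -18, 'z3': 83, 'v': 41}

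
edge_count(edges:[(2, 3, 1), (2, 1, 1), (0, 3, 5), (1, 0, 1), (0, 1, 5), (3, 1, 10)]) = 6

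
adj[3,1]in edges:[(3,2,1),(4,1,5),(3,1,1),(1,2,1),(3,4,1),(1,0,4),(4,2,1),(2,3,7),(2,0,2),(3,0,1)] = 1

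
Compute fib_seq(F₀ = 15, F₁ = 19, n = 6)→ [15, 19, 34, 53, 87, 140]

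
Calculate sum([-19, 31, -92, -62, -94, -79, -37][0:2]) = slice → [-19, 31]
(-19) + 31
= 12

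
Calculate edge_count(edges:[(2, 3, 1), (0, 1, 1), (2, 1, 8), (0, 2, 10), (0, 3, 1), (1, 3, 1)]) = 6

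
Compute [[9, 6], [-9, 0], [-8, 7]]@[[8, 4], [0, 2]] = C[0][0] = (9)*(8) + (6)*(0) = 72
C[0][1] = (9)*(4) + (6)*(2) = 48
C[1][0] = (-9)*(8) + (0)*(0) = -72
C[1][1] = (-9)*(4) + (0)*(2) = -36
C[2][0] = (-8)*(8) + (7)*(0) = -64
C[2][1] = (-8)*(4) + (7)*(2) = -18
= [[72, 48], [-72, -36], [-64, -18]]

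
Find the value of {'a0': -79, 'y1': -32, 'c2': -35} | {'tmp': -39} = {'a0': -79, 'y1': -32, 'c2': -35, 'tmp': -39}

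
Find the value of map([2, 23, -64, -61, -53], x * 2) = 2*2=4, 23*2=46, -64*2=-128, -61*2=-122, -53*2=-106
= [4, 46, -128, -122, -106]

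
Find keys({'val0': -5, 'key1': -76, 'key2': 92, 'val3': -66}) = ['val0', 'key1', 'key2', 'val3']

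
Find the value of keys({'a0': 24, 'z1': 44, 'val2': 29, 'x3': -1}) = ['a0', 'z1', 'val2', 'x3']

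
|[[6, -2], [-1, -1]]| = (6)*(-1) - (-2)*(-1)
= -8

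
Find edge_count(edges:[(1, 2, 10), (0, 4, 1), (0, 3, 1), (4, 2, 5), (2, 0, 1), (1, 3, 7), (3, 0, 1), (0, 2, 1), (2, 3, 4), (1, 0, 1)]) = 10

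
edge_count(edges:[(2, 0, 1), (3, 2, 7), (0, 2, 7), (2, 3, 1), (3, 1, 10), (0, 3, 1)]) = 6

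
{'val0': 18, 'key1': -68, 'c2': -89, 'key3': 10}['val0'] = 18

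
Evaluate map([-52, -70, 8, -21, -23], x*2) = [-104, -140, 16, -42, -46]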